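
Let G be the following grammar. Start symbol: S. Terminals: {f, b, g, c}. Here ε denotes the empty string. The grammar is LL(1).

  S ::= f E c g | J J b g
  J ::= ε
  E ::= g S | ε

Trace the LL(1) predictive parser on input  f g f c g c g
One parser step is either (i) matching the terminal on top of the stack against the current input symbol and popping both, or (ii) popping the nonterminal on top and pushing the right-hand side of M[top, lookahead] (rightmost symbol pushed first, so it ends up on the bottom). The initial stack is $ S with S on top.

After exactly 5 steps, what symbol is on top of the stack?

f

     Stack      Input            Action
  1  $ S        f g f c g c g $  expand S ::= f E c g
  2  $ g c E f  f g f c g c g $  match f
  3  $ g c E    g f c g c g $    expand E ::= g S
  4  $ g c S g  g f c g c g $    match g
  5  $ g c S    f c g c g $      expand S ::= f E c g
Stack after step 5: $ g c g c E f (top = f).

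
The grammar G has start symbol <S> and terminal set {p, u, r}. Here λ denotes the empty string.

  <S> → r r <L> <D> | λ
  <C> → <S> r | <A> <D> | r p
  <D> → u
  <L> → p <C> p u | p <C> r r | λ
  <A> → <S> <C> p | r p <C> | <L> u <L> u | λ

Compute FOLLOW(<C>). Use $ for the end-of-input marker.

FIRST(<S>) = {λ, r}
FIRST(<D>) = {u}
FIRST(<L>) = {λ, p}
FIRST(<C>) = {p, r, u}  (via <S> r, <A> <D>)
FIRST(<A>) = {λ, p, r, u}  (via <S> <C> p, <L> u <L> u)
FOLLOW(<S>) includes $ since <S> is the start symbol.
FOLLOW(<S>): in <C>→<S> r, <S> is followed by r with FIRST {r}; in <A>→<S> <C> p, <S> is followed by <C> p with FIRST {p, r, u}. Thus FOLLOW(<S>) = {$, p, r, u}.
FOLLOW(<L>): in <S>→r r <L> <D>, <L> is followed by <D> with FIRST {u}; in <A>→<L> u <L> u (occurrence 1), <L> is followed by u <L> u with FIRST {u}; in <A>→<L> u <L> u (occurrence 2), <L> is followed by u with FIRST {u}. Thus FOLLOW(<L>) = {u}.
FOLLOW(<A>): in <C>→<A> <D>, <A> is followed by <D> with FIRST {u}. Thus FOLLOW(<A>) = {u}.
FOLLOW(<C>): in <L>→p <C> p u, <C> is followed by p u with FIRST {p}; in <L>→p <C> r r, <C> is followed by r r with FIRST {r}; in <A>→<S> <C> p, <C> is followed by p with FIRST {p}; in <A>→r p <C>, the suffix after <C> is empty, so FOLLOW(<C>) ⊇ FOLLOW(<A>) = {u}. Thus FOLLOW(<C>) = {p, r, u}.
FOLLOW(<D>): in <S>→r r <L> <D>, the suffix after <D> is empty, so FOLLOW(<D>) ⊇ FOLLOW(<S>) = {$, p, r, u}; in <C>→<A> <D>, the suffix after <D> is empty, so FOLLOW(<D>) ⊇ FOLLOW(<C>) = {p, r, u}. Thus FOLLOW(<D>) = {$, p, r, u}.

{p, r, u}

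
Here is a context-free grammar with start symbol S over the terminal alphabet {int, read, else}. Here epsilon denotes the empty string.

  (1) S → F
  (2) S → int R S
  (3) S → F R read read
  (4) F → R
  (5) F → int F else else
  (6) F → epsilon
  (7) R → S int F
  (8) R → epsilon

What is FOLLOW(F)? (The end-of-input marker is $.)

FIRST(S): from S→F we get {epsilon, int, read}; from S→int R S we get {int}; from S→F R read read we get {int, read}. So FIRST(S) = {epsilon, int, read}.
FIRST(R): from R→S int F we get {int, read}; from R→epsilon we get {epsilon}. So FIRST(R) = {epsilon, int, read}.
FIRST(F): from F→R we get {epsilon, int, read}; from F→int F else else we get {int}; from F→epsilon we get {epsilon}. So FIRST(F) = {epsilon, int, read}.
FOLLOW(S) includes $ since S is the start symbol.
FOLLOW(S): in S→int R S, the suffix after S is empty (adds nothing new); in R→S int F, S is followed by int F with FIRST {int}. Thus FOLLOW(S) = {$, int}.
FOLLOW(F): in S→F, the suffix after F is empty, so FOLLOW(F) ⊇ FOLLOW(S) = {$, int}; in S→F R read read, F is followed by R read read with FIRST {int, read}; in F→int F else else, F is followed by else else with FIRST {else}; in R→S int F, the suffix after F is empty, so FOLLOW(F) ⊇ FOLLOW(R) = {$, else, int, read}. Thus FOLLOW(F) = {$, else, int, read}.
FOLLOW(R): in S→int R S, R is followed by S with FIRST {epsilon, int, read}; in S→int R S, the suffix after R is nullable, so FOLLOW(R) ⊇ FOLLOW(S) = {$, int}; in S→F R read read, R is followed by read read with FIRST {read}; in F→R, the suffix after R is empty, so FOLLOW(R) ⊇ FOLLOW(F) = {$, else, int, read}. Thus FOLLOW(R) = {$, else, int, read}.

{$, else, int, read}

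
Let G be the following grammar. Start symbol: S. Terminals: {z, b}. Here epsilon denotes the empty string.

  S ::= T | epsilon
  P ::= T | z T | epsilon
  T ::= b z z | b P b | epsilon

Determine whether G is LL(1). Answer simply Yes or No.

No

FIRST(S) = {epsilon, b}
FIRST(P) = {epsilon, b, z}
FIRST(T) = {epsilon, b}
FOLLOW(S) = {$}
FOLLOW(P) = {b}
FOLLOW(T) = {$, b}
Cell M[P, b] receives both P ::= T and P ::= epsilon — the grammar is not LL(1).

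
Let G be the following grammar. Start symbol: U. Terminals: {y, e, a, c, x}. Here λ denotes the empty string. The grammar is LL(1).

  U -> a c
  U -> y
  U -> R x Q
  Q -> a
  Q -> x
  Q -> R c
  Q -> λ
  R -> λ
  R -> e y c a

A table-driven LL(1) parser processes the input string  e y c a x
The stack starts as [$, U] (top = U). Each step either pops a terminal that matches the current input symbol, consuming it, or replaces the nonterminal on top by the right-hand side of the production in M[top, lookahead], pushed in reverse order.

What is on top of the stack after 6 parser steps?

     Stack          Input        Action
  1  $ U            e y c a x $  expand U -> R x Q
  2  $ Q x R        e y c a x $  expand R -> e y c a
  3  $ Q x a c y e  e y c a x $  match e
  4  $ Q x a c y    y c a x $    match y
  5  $ Q x a c      c a x $      match c
  6  $ Q x a        a x $        match a
Stack after step 6: $ Q x (top = x).

x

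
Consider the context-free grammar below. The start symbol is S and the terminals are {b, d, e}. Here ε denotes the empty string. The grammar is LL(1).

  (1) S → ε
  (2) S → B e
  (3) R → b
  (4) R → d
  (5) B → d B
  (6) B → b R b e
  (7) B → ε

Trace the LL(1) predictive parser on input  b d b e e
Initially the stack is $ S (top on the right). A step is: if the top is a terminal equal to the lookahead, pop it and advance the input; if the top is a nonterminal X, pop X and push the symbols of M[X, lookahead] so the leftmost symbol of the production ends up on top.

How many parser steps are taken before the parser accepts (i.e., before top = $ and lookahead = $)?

     Stack        Input        Action
  1  $ S          b d b e e $  expand S → B e
  2  $ e B        b d b e e $  expand B → b R b e
  3  $ e e b R b  b d b e e $  match b
  4  $ e e b R    d b e e $    expand R → d
  5  $ e e b d    d b e e $    match d
  6  $ e e b      b e e $      match b
  7  $ e e        e e $        match e
  8  $ e          e $          match e
Accept reached after 8 steps.

8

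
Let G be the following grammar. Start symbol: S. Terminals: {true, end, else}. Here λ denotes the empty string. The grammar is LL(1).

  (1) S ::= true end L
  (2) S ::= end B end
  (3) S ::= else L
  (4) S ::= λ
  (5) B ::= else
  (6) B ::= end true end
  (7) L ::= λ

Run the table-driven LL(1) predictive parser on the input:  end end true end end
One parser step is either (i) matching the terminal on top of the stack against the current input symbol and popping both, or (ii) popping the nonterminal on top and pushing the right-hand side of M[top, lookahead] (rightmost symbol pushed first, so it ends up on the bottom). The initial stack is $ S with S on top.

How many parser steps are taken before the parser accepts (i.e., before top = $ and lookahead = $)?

step 1: stack=$ S  input=end end true end end $  — expand S ::= end B end
step 2: stack=$ end B end  input=end end true end end $  — match end
step 3: stack=$ end B  input=end true end end $  — expand B ::= end true end
step 4: stack=$ end end true end  input=end true end end $  — match end
step 5: stack=$ end end true  input=true end end $  — match true
step 6: stack=$ end end  input=end end $  — match end
step 7: stack=$ end  input=end $  — match end
Accept reached after 7 steps.

7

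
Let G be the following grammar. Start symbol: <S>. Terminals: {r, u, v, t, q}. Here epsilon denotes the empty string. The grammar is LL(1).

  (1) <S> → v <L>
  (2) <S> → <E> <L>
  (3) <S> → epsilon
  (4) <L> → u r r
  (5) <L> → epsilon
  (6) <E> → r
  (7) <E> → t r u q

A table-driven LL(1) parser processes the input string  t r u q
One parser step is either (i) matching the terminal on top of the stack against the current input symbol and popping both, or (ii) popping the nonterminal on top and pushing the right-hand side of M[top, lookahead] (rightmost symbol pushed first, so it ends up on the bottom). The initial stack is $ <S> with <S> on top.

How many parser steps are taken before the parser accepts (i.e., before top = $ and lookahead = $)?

step 1: stack=$ <S>  input=t r u q $  — expand <S> → <E> <L>
step 2: stack=$ <L> <E>  input=t r u q $  — expand <E> → t r u q
step 3: stack=$ <L> q u r t  input=t r u q $  — match t
step 4: stack=$ <L> q u r  input=r u q $  — match r
step 5: stack=$ <L> q u  input=u q $  — match u
step 6: stack=$ <L> q  input=q $  — match q
step 7: stack=$ <L>  input=$  — expand <L> → epsilon
Accept reached after 7 steps.

7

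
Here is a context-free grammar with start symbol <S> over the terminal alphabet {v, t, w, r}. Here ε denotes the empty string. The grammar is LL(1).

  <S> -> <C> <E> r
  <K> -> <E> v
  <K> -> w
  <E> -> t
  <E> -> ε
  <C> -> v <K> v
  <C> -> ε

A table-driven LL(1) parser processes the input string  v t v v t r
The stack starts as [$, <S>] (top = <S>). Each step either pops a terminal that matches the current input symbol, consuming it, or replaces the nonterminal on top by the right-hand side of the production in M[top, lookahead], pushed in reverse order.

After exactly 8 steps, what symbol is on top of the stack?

<E>

step 1: stack=$ <S>  input=v t v v t r $  — expand <S> -> <C> <E> r
step 2: stack=$ r <E> <C>  input=v t v v t r $  — expand <C> -> v <K> v
step 3: stack=$ r <E> v <K> v  input=v t v v t r $  — match v
step 4: stack=$ r <E> v <K>  input=t v v t r $  — expand <K> -> <E> v
step 5: stack=$ r <E> v v <E>  input=t v v t r $  — expand <E> -> t
step 6: stack=$ r <E> v v t  input=t v v t r $  — match t
step 7: stack=$ r <E> v v  input=v v t r $  — match v
step 8: stack=$ r <E> v  input=v t r $  — match v
Stack after step 8: $ r <E> (top = <E>).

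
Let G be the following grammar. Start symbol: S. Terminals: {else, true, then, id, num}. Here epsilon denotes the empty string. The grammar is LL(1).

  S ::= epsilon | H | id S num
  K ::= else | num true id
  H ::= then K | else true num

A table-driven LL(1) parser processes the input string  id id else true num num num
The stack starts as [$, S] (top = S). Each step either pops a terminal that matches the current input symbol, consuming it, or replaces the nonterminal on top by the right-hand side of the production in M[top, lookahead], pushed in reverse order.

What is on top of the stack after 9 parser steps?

num

step 1: stack=$ S  input=id id else true num num num $  — expand S ::= id S num
step 2: stack=$ num S id  input=id id else true num num num $  — match id
step 3: stack=$ num S  input=id else true num num num $  — expand S ::= id S num
step 4: stack=$ num num S id  input=id else true num num num $  — match id
step 5: stack=$ num num S  input=else true num num num $  — expand S ::= H
step 6: stack=$ num num H  input=else true num num num $  — expand H ::= else true num
step 7: stack=$ num num num true else  input=else true num num num $  — match else
step 8: stack=$ num num num true  input=true num num num $  — match true
step 9: stack=$ num num num  input=num num num $  — match num
Stack after step 9: $ num num (top = num).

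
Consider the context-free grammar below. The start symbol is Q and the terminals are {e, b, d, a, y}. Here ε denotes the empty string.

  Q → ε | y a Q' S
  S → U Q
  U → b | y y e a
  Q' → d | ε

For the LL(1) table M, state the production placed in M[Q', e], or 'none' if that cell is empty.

FIRST(Q): from Q→ε we get {ε}; from Q→y a Q' S we get {y}. So FIRST(Q) = {ε, y}.
FIRST(U): from U→b we get {b}; from U→y y e a we get {y}. So FIRST(U) = {b, y}.
FIRST(Q'): from Q'→d we get {d}; from Q'→ε we get {ε}. So FIRST(Q') = {ε, d}.
FIRST(S): from S→U Q we get {b, y}. So FIRST(S) = {b, y}.
FOLLOW(Q) includes $ since Q is the start symbol.
FOLLOW(Q'): in Q→y a Q' S, Q' is followed by S with FIRST {b, y}. Thus FOLLOW(Q') = {b, y}.
For Q' → d: FIRST(d) = {d}, so it goes in M[Q', t] for t ∈ {d}.
For Q' → ε: FIRST(ε) = {ε}, so it goes in M[Q', t] for t ∈ {}; since ε ∈ FIRST, also for every t ∈ FOLLOW(Q') = {b, y}.
None of these place a production in M[Q', e].

none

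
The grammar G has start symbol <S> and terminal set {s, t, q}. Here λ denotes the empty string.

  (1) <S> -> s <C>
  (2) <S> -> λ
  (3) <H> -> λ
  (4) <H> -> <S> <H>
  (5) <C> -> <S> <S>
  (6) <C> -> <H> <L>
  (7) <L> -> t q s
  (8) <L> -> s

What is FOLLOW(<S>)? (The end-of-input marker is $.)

FIRST(<S>): from <S>->s <C> we get {s}; from <S>->λ we get {λ}. So FIRST(<S>) = {λ, s}.
FIRST(<L>): from <L>->t q s we get {t}; from <L>->s we get {s}. So FIRST(<L>) = {s, t}.
FIRST(<H>): from <H>->λ we get {λ}; from <H>-><S> <H> we get {λ, s}. So FIRST(<H>) = {λ, s}.
FIRST(<C>): from <C>-><S> <S> we get {λ, s}; from <C>-><H> <L> we get {s, t}. So FIRST(<C>) = {λ, s, t}.
FOLLOW(<S>) includes $ since <S> is the start symbol.
FOLLOW(<H>): in <H>-><S> <H>, the suffix after <H> is empty (adds nothing new); in <C>-><H> <L>, <H> is followed by <L> with FIRST {s, t}. Thus FOLLOW(<H>) = {s, t}.
FOLLOW(<S>): in <H>-><S> <H>, <S> is followed by <H> with FIRST {λ, s}; in <H>-><S> <H>, the suffix after <S> is nullable, so FOLLOW(<S>) ⊇ FOLLOW(<H>) = {s, t}; in <C>-><S> <S> (occurrence 1), <S> is followed by <S> with FIRST {λ, s}; in <C>-><S> <S> (occurrence 1), the suffix after <S> is nullable, so FOLLOW(<S>) ⊇ FOLLOW(<C>) = {$, s, t}; in <C>-><S> <S> (occurrence 2), the suffix after <S> is empty, so FOLLOW(<S>) ⊇ FOLLOW(<C>) = {$, s, t}. Thus FOLLOW(<S>) = {$, s, t}.
FOLLOW(<C>): in <S>->s <C>, the suffix after <C> is empty, so FOLLOW(<C>) ⊇ FOLLOW(<S>) = {$, s, t}. Thus FOLLOW(<C>) = {$, s, t}.
FOLLOW(<L>): in <C>-><H> <L>, the suffix after <L> is empty, so FOLLOW(<L>) ⊇ FOLLOW(<C>) = {$, s, t}. Thus FOLLOW(<L>) = {$, s, t}.

{$, s, t}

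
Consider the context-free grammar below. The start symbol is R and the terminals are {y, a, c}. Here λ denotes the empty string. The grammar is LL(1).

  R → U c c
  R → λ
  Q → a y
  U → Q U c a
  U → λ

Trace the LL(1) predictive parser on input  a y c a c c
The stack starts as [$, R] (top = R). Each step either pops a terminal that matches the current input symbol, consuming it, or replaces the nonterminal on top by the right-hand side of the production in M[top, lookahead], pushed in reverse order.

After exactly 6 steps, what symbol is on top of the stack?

step 1: stack=$ R  input=a y c a c c $  — expand R → U c c
step 2: stack=$ c c U  input=a y c a c c $  — expand U → Q U c a
step 3: stack=$ c c a c U Q  input=a y c a c c $  — expand Q → a y
step 4: stack=$ c c a c U y a  input=a y c a c c $  — match a
step 5: stack=$ c c a c U y  input=y c a c c $  — match y
step 6: stack=$ c c a c U  input=c a c c $  — expand U → λ
Stack after step 6: $ c c a c (top = c).

c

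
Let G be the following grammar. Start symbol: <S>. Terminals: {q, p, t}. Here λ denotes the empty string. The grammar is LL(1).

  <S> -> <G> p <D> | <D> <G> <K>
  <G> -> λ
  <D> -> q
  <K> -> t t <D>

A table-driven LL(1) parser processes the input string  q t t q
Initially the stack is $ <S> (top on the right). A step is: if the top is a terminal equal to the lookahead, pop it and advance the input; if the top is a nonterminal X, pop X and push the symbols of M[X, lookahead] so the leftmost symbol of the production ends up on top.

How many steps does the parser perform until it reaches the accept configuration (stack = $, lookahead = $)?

9

step 1: stack=$ <S>  input=q t t q $  — expand <S> -> <D> <G> <K>
step 2: stack=$ <K> <G> <D>  input=q t t q $  — expand <D> -> q
step 3: stack=$ <K> <G> q  input=q t t q $  — match q
step 4: stack=$ <K> <G>  input=t t q $  — expand <G> -> λ
step 5: stack=$ <K>  input=t t q $  — expand <K> -> t t <D>
step 6: stack=$ <D> t t  input=t t q $  — match t
step 7: stack=$ <D> t  input=t q $  — match t
step 8: stack=$ <D>  input=q $  — expand <D> -> q
step 9: stack=$ q  input=q $  — match q
Accept reached after 9 steps.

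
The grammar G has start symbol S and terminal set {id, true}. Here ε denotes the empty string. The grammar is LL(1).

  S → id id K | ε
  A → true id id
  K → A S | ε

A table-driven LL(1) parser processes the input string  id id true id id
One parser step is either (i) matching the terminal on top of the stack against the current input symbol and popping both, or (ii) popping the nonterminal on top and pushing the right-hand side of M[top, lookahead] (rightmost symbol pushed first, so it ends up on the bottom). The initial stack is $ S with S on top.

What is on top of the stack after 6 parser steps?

id

step 1: stack=$ S  input=id id true id id $  — expand S → id id K
step 2: stack=$ K id id  input=id id true id id $  — match id
step 3: stack=$ K id  input=id true id id $  — match id
step 4: stack=$ K  input=true id id $  — expand K → A S
step 5: stack=$ S A  input=true id id $  — expand A → true id id
step 6: stack=$ S id id true  input=true id id $  — match true
Stack after step 6: $ S id id (top = id).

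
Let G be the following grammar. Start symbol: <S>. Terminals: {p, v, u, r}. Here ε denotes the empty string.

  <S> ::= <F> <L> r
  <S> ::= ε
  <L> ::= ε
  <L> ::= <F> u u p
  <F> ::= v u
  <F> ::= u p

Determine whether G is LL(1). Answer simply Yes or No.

FIRST(<S>) = {ε, u, v}
FIRST(<L>) = {ε, u, v}
FIRST(<F>) = {u, v}
FOLLOW(<S>) = {$}
FOLLOW(<L>) = {r}
FOLLOW(<F>) = {r, u, v}
Each cell of M receives at most one production.

Yes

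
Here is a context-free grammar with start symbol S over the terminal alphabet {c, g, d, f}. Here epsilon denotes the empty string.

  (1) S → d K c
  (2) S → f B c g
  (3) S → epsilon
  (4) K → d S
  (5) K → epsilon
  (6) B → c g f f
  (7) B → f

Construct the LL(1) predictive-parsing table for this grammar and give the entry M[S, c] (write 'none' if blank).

FIRST(S) = {epsilon, d, f}
FIRST(K) = {epsilon, d}
FIRST(B) = {c, f}
FOLLOW(S) includes $ since S is the start symbol.
FOLLOW(K): in S→d K c, K is followed by c with FIRST {c}. Thus FOLLOW(K) = {c}.
FOLLOW(S): in K→d S, the suffix after S is empty, so FOLLOW(S) ⊇ FOLLOW(K) = {c}. Thus FOLLOW(S) = {$, c}.
For S → d K c: FIRST(d K c) = {d}, so it goes in M[S, t] for t ∈ {d}.
For S → f B c g: FIRST(f B c g) = {f}, so it goes in M[S, t] for t ∈ {f}.
For S → epsilon: FIRST(epsilon) = {epsilon}, so it goes in M[S, t] for t ∈ {}; since epsilon ∈ FIRST, also for every t ∈ FOLLOW(S) = {$, c}.

S → epsilon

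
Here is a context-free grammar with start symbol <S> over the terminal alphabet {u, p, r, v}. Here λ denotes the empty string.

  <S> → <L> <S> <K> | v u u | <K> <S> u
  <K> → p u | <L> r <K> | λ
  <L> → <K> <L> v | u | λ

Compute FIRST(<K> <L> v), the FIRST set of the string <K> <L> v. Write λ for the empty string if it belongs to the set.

{p, r, u, v}

FIRST(<S>) = {p, r, u, v}  (via <L> <S> <K>, <K> <S> u)
FIRST(<K>) = {λ, p, r, u, v}  (via <L> r <K>)
FIRST(<L>) = {λ, p, r, u, v}  (via <K> <L> v)
FIRST(<K> <L> v): take FIRST of each symbol in turn, carrying on past any symbol whose FIRST contains λ; result {p, r, u, v}.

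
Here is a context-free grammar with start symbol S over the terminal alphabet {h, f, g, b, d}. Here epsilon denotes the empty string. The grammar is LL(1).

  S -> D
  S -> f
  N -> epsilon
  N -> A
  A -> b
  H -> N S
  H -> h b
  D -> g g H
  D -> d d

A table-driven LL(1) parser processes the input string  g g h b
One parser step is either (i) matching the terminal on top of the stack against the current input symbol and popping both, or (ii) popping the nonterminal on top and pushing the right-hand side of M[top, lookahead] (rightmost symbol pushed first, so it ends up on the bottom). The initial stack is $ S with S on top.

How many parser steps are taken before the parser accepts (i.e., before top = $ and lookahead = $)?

7

step 1: stack=$ S  input=g g h b $  — expand S -> D
step 2: stack=$ D  input=g g h b $  — expand D -> g g H
step 3: stack=$ H g g  input=g g h b $  — match g
step 4: stack=$ H g  input=g h b $  — match g
step 5: stack=$ H  input=h b $  — expand H -> h b
step 6: stack=$ b h  input=h b $  — match h
step 7: stack=$ b  input=b $  — match b
Accept reached after 7 steps.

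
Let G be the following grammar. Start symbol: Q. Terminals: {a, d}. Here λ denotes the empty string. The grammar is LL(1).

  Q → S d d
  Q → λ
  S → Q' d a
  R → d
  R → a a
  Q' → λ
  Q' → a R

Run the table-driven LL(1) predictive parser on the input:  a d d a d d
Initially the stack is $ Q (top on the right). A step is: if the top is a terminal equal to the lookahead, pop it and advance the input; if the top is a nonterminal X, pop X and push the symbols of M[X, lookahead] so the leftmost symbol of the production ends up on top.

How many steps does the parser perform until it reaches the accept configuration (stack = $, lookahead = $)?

      Stack          Input          Action
   1  $ Q            a d d a d d $  expand Q → S d d
   2  $ d d S        a d d a d d $  expand S → Q' d a
   3  $ d d a d Q'   a d d a d d $  expand Q' → a R
   4  $ d d a d R a  a d d a d d $  match a
   5  $ d d a d R    d d a d d $    expand R → d
   6  $ d d a d d    d d a d d $    match d
   7  $ d d a d      d a d d $      match d
   8  $ d d a        a d d $        match a
   9  $ d d          d d $          match d
  10  $ d            d $            match d
Accept reached after 10 steps.

10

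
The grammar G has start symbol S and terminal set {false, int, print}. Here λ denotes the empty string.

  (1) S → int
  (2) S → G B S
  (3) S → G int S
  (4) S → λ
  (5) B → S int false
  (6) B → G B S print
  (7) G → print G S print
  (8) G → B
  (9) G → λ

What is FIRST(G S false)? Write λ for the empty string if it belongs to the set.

FIRST(S) = {λ, int, print}  (via G B S, G int S)
FIRST(B) = {int, print}  (via S int false, G B S print)
FIRST(G) = {λ, int, print}  (via B)
FIRST(G S false): take FIRST of each symbol in turn, carrying on past any symbol whose FIRST contains λ; result {false, int, print}.

{false, int, print}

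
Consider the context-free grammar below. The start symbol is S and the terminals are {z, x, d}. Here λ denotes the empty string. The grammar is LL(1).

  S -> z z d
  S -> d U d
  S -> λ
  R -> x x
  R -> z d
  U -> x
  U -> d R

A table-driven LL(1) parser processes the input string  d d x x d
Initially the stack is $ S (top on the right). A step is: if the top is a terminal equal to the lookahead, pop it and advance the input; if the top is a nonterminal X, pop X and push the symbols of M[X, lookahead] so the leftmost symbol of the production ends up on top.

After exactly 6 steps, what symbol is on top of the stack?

     Stack    Input        Action
  1  $ S      d d x x d $  expand S -> d U d
  2  $ d U d  d d x x d $  match d
  3  $ d U    d x x d $    expand U -> d R
  4  $ d R d  d x x d $    match d
  5  $ d R    x x d $      expand R -> x x
  6  $ d x x  x x d $      match x
Stack after step 6: $ d x (top = x).

x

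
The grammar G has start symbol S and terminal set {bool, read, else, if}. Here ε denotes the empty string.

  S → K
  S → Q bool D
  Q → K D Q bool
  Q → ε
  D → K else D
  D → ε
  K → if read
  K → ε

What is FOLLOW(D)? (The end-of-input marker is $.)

{$, bool, else, if}

FIRST(K) = {ε, if}
FIRST(D) = {ε, else, if}  (via K else D)
FIRST(Q) = {ε, bool, else, if}  (via K D Q bool)
FIRST(S) = {ε, bool, else, if}  (via K, Q bool D)
FOLLOW(S) includes $ since S is the start symbol.
FOLLOW(S): S appears on no right-hand side. Thus FOLLOW(S) = {$}.
FOLLOW(Q): in S→Q bool D, Q is followed by bool D with FIRST {bool}; in Q→K D Q bool, Q is followed by bool with FIRST {bool}. Thus FOLLOW(Q) = {bool}.
FOLLOW(D): in S→Q bool D, the suffix after D is empty, so FOLLOW(D) ⊇ FOLLOW(S) = {$}; in Q→K D Q bool, D is followed by Q bool with FIRST {bool, else, if}; in D→K else D, the suffix after D is empty (adds nothing new). Thus FOLLOW(D) = {$, bool, else, if}.
FOLLOW(K): in S→K, the suffix after K is empty, so FOLLOW(K) ⊇ FOLLOW(S) = {$}; in Q→K D Q bool, K is followed by D Q bool with FIRST {bool, else, if}; in D→K else D, K is followed by else D with FIRST {else}. Thus FOLLOW(K) = {$, bool, else, if}.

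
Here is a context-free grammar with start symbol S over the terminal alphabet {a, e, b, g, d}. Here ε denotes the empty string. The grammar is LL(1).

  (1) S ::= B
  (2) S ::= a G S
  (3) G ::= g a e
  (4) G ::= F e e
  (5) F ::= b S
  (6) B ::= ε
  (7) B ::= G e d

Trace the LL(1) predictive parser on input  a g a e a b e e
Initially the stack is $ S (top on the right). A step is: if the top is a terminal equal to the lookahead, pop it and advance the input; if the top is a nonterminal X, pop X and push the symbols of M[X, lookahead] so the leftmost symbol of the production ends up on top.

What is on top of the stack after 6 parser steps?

S

     Stack      Input              Action
  1  $ S        a g a e a b e e $  expand S ::= a G S
  2  $ S G a    a g a e a b e e $  match a
  3  $ S G      g a e a b e e $    expand G ::= g a e
  4  $ S e a g  g a e a b e e $    match g
  5  $ S e a    a e a b e e $      match a
  6  $ S e      e a b e e $        match e
Stack after step 6: $ S (top = S).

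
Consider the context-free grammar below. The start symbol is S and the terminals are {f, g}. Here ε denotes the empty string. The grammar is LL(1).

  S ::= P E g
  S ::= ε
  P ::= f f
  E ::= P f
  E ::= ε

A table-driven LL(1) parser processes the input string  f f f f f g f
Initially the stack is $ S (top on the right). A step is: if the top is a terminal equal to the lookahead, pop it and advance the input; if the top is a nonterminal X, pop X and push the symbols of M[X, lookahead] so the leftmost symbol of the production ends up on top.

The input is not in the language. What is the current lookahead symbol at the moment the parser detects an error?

step 1: stack=$ S  input=f f f f f g f $  — expand S ::= P E g
step 2: stack=$ g E P  input=f f f f f g f $  — expand P ::= f f
step 3: stack=$ g E f f  input=f f f f f g f $  — match f
step 4: stack=$ g E f  input=f f f f g f $  — match f
step 5: stack=$ g E  input=f f f g f $  — expand E ::= P f
step 6: stack=$ g f P  input=f f f g f $  — expand P ::= f f
step 7: stack=$ g f f f  input=f f f g f $  — match f
step 8: stack=$ g f f  input=f f g f $  — match f
step 9: stack=$ g f  input=f g f $  — match f
step 10: stack=$ g  input=g f $  — match g
step 11: stack=$  input=f $  — error: stack empty but input remains

f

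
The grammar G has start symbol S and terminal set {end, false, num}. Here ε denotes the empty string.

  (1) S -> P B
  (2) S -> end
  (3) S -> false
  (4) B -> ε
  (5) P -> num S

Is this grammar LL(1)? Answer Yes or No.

Yes

FIRST(S) = {end, false, num}
FIRST(B) = {ε}
FIRST(P) = {num}
FOLLOW(S) = {$}
FOLLOW(B) = {$}
FOLLOW(P) = {$}
Each cell of M receives at most one production.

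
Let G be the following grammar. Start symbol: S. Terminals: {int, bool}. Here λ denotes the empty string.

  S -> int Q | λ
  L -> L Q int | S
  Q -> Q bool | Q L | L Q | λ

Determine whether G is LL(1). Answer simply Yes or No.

FIRST(S) = {λ, int}
FIRST(L) = {λ, bool, int}
FIRST(Q) = {λ, bool, int}
FOLLOW(S) = {$, bool, int}
FOLLOW(L) = {$, bool, int}
FOLLOW(Q) = {$, bool, int}
Cell M[L, bool] receives both L -> L Q int and L -> S — the grammar is not LL(1).

No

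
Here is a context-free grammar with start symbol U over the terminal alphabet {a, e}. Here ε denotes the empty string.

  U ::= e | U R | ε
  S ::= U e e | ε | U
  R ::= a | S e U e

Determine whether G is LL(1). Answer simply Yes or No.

No

FIRST(U) = {ε, a, e}
FIRST(S) = {ε, a, e}
FIRST(R) = {a, e}
FOLLOW(U) = {$, a, e}
FOLLOW(S) = {e}
FOLLOW(R) = {$, a, e}
Cell M[R, a] receives both R ::= a and R ::= S e U e — the grammar is not LL(1).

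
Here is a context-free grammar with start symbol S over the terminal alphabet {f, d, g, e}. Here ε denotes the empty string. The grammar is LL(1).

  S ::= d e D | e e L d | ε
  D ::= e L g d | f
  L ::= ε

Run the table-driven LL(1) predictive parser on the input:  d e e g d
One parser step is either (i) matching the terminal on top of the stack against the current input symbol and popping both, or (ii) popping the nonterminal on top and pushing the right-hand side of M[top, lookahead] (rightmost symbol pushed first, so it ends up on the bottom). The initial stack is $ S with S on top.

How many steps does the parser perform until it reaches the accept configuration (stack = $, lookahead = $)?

8

step 1: stack=$ S  input=d e e g d $  — expand S ::= d e D
step 2: stack=$ D e d  input=d e e g d $  — match d
step 3: stack=$ D e  input=e e g d $  — match e
step 4: stack=$ D  input=e g d $  — expand D ::= e L g d
step 5: stack=$ d g L e  input=e g d $  — match e
step 6: stack=$ d g L  input=g d $  — expand L ::= ε
step 7: stack=$ d g  input=g d $  — match g
step 8: stack=$ d  input=d $  — match d
Accept reached after 8 steps.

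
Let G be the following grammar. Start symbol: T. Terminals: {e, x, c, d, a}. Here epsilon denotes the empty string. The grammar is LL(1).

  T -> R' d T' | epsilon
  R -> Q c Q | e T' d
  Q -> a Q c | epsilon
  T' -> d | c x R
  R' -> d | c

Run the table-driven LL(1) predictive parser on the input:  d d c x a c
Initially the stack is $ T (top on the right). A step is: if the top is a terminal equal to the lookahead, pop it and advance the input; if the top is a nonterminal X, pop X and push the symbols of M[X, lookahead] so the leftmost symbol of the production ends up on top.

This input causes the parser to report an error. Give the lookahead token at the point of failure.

      Stack        Input          Action
   1  $ T          d d c x a c $  expand T -> R' d T'
   2  $ T' d R'    d d c x a c $  expand R' -> d
   3  $ T' d d     d d c x a c $  match d
   4  $ T' d       d c x a c $    match d
   5  $ T'         c x a c $      expand T' -> c x R
   6  $ R x c      c x a c $      match c
   7  $ R x        x a c $        match x
   8  $ R          a c $          expand R -> Q c Q
   9  $ Q c Q      a c $          expand Q -> a Q c
  10  $ Q c c Q a  a c $          match a
  11  $ Q c c Q    c $            expand Q -> epsilon
  12  $ Q c c      c $            match c
  13  $ Q c        $              error: top is terminal c but lookahead is $

$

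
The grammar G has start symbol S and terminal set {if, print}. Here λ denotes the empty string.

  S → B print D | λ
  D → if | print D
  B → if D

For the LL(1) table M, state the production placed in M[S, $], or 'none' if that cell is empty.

FIRST(D): from D→if we get {if}; from D→print D we get {print}. So FIRST(D) = {if, print}.
FIRST(B): from B→if D we get {if}. So FIRST(B) = {if}.
FIRST(S): from S→B print D we get {if}; from S→λ we get {λ}. So FIRST(S) = {λ, if}.
FOLLOW(S) includes $ since S is the start symbol.
FOLLOW(S): S appears on no right-hand side. Thus FOLLOW(S) = {$}.
For S → B print D: FIRST(B print D) = {if}, so it goes in M[S, t] for t ∈ {if}.
For S → λ: FIRST(λ) = {λ}, so it goes in M[S, t] for t ∈ {}; since λ ∈ FIRST, also for every t ∈ FOLLOW(S) = {$}.

S → λ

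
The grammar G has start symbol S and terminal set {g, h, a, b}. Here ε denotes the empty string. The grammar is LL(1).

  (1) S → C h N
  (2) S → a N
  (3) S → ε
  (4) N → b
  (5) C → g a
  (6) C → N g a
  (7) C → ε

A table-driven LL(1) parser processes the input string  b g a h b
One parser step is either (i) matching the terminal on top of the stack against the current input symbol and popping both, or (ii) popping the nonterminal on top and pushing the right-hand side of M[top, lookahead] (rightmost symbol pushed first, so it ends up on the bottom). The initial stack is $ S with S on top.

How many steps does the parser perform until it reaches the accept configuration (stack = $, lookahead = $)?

9

step 1: stack=$ S  input=b g a h b $  — expand S → C h N
step 2: stack=$ N h C  input=b g a h b $  — expand C → N g a
step 3: stack=$ N h a g N  input=b g a h b $  — expand N → b
step 4: stack=$ N h a g b  input=b g a h b $  — match b
step 5: stack=$ N h a g  input=g a h b $  — match g
step 6: stack=$ N h a  input=a h b $  — match a
step 7: stack=$ N h  input=h b $  — match h
step 8: stack=$ N  input=b $  — expand N → b
step 9: stack=$ b  input=b $  — match b
Accept reached after 9 steps.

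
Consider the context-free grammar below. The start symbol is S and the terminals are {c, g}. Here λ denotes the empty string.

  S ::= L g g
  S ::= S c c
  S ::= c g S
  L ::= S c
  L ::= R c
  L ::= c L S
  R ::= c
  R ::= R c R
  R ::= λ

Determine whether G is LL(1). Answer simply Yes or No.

No

FIRST(S) = {c}
FIRST(L) = {c}
FIRST(R) = {λ, c}
FOLLOW(S) = {$, c, g}
FOLLOW(L) = {c, g}
FOLLOW(R) = {c}
Cell M[L, c] receives both L ::= S c and L ::= R c and L ::= c L S — the grammar is not LL(1).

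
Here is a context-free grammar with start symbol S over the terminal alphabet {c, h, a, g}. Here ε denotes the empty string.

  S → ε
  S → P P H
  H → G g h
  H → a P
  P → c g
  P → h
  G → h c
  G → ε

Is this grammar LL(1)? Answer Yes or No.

FIRST(S) = {ε, c, h}
FIRST(H) = {a, g, h}
FIRST(P) = {c, h}
FIRST(G) = {ε, h}
FOLLOW(S) = {$}
FOLLOW(H) = {$}
FOLLOW(P) = {$, a, c, g, h}
FOLLOW(G) = {g}
Each cell of M receives at most one production.

Yes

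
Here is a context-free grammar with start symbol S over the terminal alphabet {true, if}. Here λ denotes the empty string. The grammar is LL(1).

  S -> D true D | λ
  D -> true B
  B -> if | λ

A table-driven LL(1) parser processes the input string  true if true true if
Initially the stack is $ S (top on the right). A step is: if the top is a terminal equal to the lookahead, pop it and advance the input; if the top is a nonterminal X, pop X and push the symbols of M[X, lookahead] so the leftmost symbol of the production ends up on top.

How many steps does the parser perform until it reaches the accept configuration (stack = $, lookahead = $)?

10

      Stack            Input                   Action
   1  $ S              true if true true if $  expand S -> D true D
   2  $ D true D       true if true true if $  expand D -> true B
   3  $ D true B true  true if true true if $  match true
   4  $ D true B       if true true if $       expand B -> if
   5  $ D true if      if true true if $       match if
   6  $ D true         true true if $          match true
   7  $ D              true if $               expand D -> true B
   8  $ B true         true if $               match true
   9  $ B              if $                    expand B -> if
  10  $ if             if $                    match if
Accept reached after 10 steps.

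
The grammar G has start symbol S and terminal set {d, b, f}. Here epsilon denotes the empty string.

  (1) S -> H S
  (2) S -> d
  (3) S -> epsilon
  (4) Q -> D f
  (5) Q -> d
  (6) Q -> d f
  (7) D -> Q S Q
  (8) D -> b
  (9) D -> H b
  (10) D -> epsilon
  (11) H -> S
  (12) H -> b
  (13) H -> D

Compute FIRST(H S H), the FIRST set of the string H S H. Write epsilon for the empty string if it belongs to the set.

{epsilon, b, d, f}

FIRST(S) = {epsilon, b, d, f}  (via H S)
FIRST(Q) = {b, d, f}  (via D f)
FIRST(D) = {epsilon, b, d, f}  (via Q S Q, H b)
FIRST(H) = {epsilon, b, d, f}  (via S, D)
FIRST(H S H): take FIRST of each symbol in turn, carrying on past any symbol whose FIRST contains epsilon; result {epsilon, b, d, f}.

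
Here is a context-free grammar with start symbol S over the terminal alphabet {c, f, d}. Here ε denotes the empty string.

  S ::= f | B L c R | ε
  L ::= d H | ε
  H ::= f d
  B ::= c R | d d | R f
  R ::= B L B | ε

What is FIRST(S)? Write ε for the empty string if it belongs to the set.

{ε, c, d, f}

FIRST(L) = {ε, d}
FIRST(H) = {f}
FIRST(S) = {ε, c, d, f}  (via B L c R)
FIRST(B) = {c, d, f}  (via R f)
FIRST(R) = {ε, c, d, f}  (via B L B)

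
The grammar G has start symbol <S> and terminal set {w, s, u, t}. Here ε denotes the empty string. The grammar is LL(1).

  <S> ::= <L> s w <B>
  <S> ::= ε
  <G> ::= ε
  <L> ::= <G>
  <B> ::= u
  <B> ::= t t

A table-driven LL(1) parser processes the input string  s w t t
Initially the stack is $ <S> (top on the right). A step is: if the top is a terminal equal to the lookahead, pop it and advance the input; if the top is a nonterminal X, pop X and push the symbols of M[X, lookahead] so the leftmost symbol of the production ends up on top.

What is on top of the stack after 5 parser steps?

<B>

     Stack          Input      Action
  1  $ <S>          s w t t $  expand <S> ::= <L> s w <B>
  2  $ <B> w s <L>  s w t t $  expand <L> ::= <G>
  3  $ <B> w s <G>  s w t t $  expand <G> ::= ε
  4  $ <B> w s      s w t t $  match s
  5  $ <B> w        w t t $    match w
Stack after step 5: $ <B> (top = <B>).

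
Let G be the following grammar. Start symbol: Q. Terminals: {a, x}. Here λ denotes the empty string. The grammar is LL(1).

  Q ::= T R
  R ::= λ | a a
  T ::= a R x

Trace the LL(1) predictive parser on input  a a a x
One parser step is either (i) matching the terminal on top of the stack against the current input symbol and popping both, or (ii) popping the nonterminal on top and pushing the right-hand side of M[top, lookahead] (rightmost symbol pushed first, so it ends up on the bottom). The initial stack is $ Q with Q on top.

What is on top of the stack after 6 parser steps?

step 1: stack=$ Q  input=a a a x $  — expand Q ::= T R
step 2: stack=$ R T  input=a a a x $  — expand T ::= a R x
step 3: stack=$ R x R a  input=a a a x $  — match a
step 4: stack=$ R x R  input=a a x $  — expand R ::= a a
step 5: stack=$ R x a a  input=a a x $  — match a
step 6: stack=$ R x a  input=a x $  — match a
Stack after step 6: $ R x (top = x).

x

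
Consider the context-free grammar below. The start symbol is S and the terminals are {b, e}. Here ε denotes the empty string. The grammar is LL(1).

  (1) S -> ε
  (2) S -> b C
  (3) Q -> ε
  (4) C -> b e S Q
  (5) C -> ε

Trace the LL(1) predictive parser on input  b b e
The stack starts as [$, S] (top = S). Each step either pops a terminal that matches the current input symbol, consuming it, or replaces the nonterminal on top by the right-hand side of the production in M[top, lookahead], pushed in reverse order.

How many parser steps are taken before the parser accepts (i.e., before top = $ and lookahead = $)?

7

     Stack      Input    Action
  1  $ S        b b e $  expand S -> b C
  2  $ C b      b b e $  match b
  3  $ C        b e $    expand C -> b e S Q
  4  $ Q S e b  b e $    match b
  5  $ Q S e    e $      match e
  6  $ Q S      $        expand S -> ε
  7  $ Q        $        expand Q -> ε
Accept reached after 7 steps.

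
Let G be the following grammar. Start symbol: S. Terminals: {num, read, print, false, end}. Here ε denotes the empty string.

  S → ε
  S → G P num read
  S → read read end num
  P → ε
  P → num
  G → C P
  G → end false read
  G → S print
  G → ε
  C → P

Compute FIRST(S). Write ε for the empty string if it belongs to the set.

{ε, end, num, print, read}

FIRST(P) = {ε, num}
FIRST(C) = {ε, num}  (via P)
FIRST(S) = {ε, end, num, print, read}  (via G P num read)
FIRST(G) = {ε, end, num, print, read}  (via C P, S print)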